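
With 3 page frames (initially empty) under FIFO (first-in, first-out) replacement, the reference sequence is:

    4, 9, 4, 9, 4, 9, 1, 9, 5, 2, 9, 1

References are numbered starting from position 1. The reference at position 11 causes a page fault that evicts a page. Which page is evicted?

pos 1: 4: miss, frames [4]
pos 2: 9: miss, frames [4, 9]
pos 3: 4: hit
pos 4: 9: hit
pos 5: 4: hit
pos 6: 9: hit
pos 7: 1: miss, frames [4, 9, 1]
pos 8: 9: hit
pos 9: 5: miss, evict 4, frames [9, 1, 5]
pos 10: 2: miss, evict 9, frames [1, 5, 2]
pos 11: 9: miss, evict 1, frames [5, 2, 9]
At position 11, page 1 is evicted.

1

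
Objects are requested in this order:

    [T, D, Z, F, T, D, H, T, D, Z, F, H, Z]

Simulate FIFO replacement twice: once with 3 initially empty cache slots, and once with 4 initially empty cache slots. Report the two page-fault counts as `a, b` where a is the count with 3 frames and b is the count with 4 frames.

3 frames: F F F F F F F . . F F . . → 9 faults.
4 frames: F F F F . . F F F F F F . → 10 faults.
10 > 9: adding a frame increased faults — Belady's anomaly.

9, 10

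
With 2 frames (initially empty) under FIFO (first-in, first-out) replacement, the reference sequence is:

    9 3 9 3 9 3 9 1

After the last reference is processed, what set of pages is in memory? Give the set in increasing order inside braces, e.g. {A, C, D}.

{1, 3}

9 -> miss, frames [9]
3 -> miss, frames [9, 3]
9 -> hit
3 -> hit
9 -> hit
3 -> hit
9 -> hit
1 -> miss, evict 9, frames [3, 1]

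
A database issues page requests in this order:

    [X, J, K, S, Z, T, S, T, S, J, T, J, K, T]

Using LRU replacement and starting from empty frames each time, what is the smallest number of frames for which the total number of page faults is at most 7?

f=1: 14 faults
f=2: 11 faults
f=3: 8 faults
f=4: 8 faults
f=5: 6 faults
f=6: 6 faults
Smallest f with faults ≤ 7 is 5.

5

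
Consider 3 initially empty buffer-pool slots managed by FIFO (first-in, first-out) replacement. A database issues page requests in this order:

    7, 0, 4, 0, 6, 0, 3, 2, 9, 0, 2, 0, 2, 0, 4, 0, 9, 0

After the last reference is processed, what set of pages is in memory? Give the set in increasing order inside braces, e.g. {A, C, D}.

{0, 4, 9}

7 -> fault, frames (7)
0 -> fault, frames (7 0)
4 -> fault, frames (7 0 4)
0 -> hit
6 -> fault, evict 7, frames (0 4 6)
0 -> hit
3 -> fault, evict 0, frames (4 6 3)
2 -> fault, evict 4, frames (6 3 2)
9 -> fault, evict 6, frames (3 2 9)
0 -> fault, evict 3, frames (2 9 0)
2 -> hit
0 -> hit
2 -> hit
0 -> hit
4 -> fault, evict 2, frames (9 0 4)
0 -> hit
9 -> hit
0 -> hit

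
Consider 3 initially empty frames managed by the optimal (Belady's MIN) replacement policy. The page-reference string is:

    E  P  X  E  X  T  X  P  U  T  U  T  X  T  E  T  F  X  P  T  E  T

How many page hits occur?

13

E → miss, frames [E]
P → miss, frames [E, P]
X → miss, frames [E, P, X]
E → hit
X → hit
T → miss, evict E, frames [P, X, T]
X → hit
P → hit
U → miss, evict P, frames [X, T, U]
T → hit
U → hit
T → hit
X → hit
T → hit
E → miss, evict U, frames [X, T, E]
T → hit
F → miss, evict E, frames [X, T, F]
X → hit
P → miss, evict F, frames [X, T, P]
T → hit
E → miss, evict P, frames [X, T, E]
T → hit
Hits: 13.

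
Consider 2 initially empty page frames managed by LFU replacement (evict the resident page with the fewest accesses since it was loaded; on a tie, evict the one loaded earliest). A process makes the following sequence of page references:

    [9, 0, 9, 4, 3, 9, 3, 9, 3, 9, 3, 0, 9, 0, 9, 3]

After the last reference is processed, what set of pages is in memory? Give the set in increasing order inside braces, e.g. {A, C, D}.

{3, 9}

9 -> fault, frames {9}
0 -> fault, frames {9,0}
9 -> hit
4 -> fault, evict 0, frames {9,4}
3 -> fault, evict 4, frames {9,3}
9 -> hit
3 -> hit
9 -> hit
3 -> hit
9 -> hit
3 -> hit
0 -> fault, evict 3, frames {9,0}
9 -> hit
0 -> hit
9 -> hit
3 -> fault, evict 0, frames {9,3}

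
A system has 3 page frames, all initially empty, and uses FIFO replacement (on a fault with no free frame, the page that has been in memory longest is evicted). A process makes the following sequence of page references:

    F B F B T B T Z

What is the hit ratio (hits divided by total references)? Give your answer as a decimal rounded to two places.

0.50

F → miss, frames [F]
B → miss, frames [F, B]
F → hit
B → hit
T → miss, frames [F, B, T]
B → hit
T → hit
Z → miss, evict F, frames [B, T, Z]
Hits: 4 of 8 references → 4/8 = 0.5000.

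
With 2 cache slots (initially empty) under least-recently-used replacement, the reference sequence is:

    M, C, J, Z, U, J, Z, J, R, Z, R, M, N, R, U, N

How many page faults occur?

M → fault, frames [M]
C → fault, frames [M, C]
J → fault, evict M, frames [C, J]
Z → fault, evict C, frames [J, Z]
U → fault, evict J, frames [Z, U]
J → fault, evict Z, frames [U, J]
Z → fault, evict U, frames [J, Z]
J → hit
R → fault, evict Z, frames [J, R]
Z → fault, evict J, frames [R, Z]
R → hit
M → fault, evict Z, frames [R, M]
N → fault, evict R, frames [M, N]
R → fault, evict M, frames [N, R]
U → fault, evict N, frames [R, U]
N → fault, evict R, frames [U, N]
Page faults: 14.

14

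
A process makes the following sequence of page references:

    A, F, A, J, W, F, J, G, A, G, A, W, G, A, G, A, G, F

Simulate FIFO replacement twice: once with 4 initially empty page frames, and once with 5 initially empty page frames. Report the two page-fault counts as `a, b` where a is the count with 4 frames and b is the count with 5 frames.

4 frames: F F . F F . . F F . . . . . . . . F → 7 faults.
5 frames: F F . F F . . F . . . . . . . . . . → 5 faults.
5 < 7: adding a frame reduced faults, as is typical.

7, 5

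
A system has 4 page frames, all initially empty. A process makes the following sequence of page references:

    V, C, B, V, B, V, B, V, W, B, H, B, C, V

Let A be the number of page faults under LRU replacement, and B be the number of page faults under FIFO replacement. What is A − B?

1

Under LRU: F F F . . . . . F . F . F F → 7 faults.
Under FIFO: F F F . . . . . F . F . . F → 6 faults.
A − B = 7 − 6 = 1.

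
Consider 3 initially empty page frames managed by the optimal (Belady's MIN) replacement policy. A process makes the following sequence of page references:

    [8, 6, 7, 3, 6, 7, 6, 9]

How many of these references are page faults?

5

8 -> miss, frames (8)
6 -> miss, frames (8 6)
7 -> miss, frames (8 6 7)
3 -> miss, evict 8, frames (6 7 3)
6 -> hit
7 -> hit
6 -> hit
9 -> miss, evict 3, frames (6 7 9)
Page faults: 5.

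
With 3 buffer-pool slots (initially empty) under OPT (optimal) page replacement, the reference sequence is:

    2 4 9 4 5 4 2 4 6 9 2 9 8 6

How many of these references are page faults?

7

2 → miss, frames [2]
4 → miss, frames [2, 4]
9 → miss, frames [2, 4, 9]
4 → hit
5 → miss, evict 9, frames [2, 4, 5]
4 → hit
2 → hit
4 → hit
6 → miss, evict 5, frames [2, 4, 6]
9 → miss, evict 4, frames [2, 6, 9]
2 → hit
9 → hit
8 → miss, evict 9, frames [2, 6, 8]
6 → hit
Page faults: 7.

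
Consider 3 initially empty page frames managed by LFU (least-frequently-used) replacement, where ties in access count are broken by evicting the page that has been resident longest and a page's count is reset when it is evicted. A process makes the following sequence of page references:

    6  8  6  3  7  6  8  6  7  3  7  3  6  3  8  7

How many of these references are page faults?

8

6 -> fault, frames [6]
8 -> fault, frames [6, 8]
6 -> hit
3 -> fault, frames [6, 8, 3]
7 -> fault, evict 8, frames [6, 3, 7]
6 -> hit
8 -> fault, evict 3, frames [6, 7, 8]
6 -> hit
7 -> hit
3 -> fault, evict 8, frames [6, 7, 3]
7 -> hit
3 -> hit
6 -> hit
3 -> hit
8 -> fault, evict 7, frames [6, 3, 8]
7 -> fault, evict 8, frames [6, 3, 7]
Page faults: 8.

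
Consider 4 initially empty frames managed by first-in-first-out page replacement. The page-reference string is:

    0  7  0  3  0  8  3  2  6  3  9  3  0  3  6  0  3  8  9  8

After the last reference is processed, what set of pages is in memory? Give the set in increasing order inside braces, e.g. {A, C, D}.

0: fault, frames [0]
7: fault, frames [0, 7]
0: hit
3: fault, frames [0, 7, 3]
0: hit
8: fault, frames [0, 7, 3, 8]
3: hit
2: fault, evict 0, frames [7, 3, 8, 2]
6: fault, evict 7, frames [3, 8, 2, 6]
3: hit
9: fault, evict 3, frames [8, 2, 6, 9]
3: fault, evict 8, frames [2, 6, 9, 3]
0: fault, evict 2, frames [6, 9, 3, 0]
3: hit
6: hit
0: hit
3: hit
8: fault, evict 6, frames [9, 3, 0, 8]
9: hit
8: hit

{0, 3, 8, 9}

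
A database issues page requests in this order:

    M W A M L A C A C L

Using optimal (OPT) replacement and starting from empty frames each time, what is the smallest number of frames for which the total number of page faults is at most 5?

f=1: 10 faults
f=2: 6 faults
f=3: 5 faults
f=4: 5 faults
f=5: 5 faults
Smallest f with faults ≤ 5 is 3.

3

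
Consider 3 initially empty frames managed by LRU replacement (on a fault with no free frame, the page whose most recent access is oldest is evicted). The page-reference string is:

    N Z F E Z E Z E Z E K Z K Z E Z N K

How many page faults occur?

N: miss, frames {N}
Z: miss, frames {N,Z}
F: miss, frames {N,Z,F}
E: miss, evict N, frames {Z,F,E}
Z: hit
E: hit
Z: hit
E: hit
Z: hit
E: hit
K: miss, evict F, frames {Z,E,K}
Z: hit
K: hit
Z: hit
E: hit
Z: hit
N: miss, evict K, frames {E,Z,N}
K: miss, evict E, frames {Z,N,K}
Page faults: 7.

7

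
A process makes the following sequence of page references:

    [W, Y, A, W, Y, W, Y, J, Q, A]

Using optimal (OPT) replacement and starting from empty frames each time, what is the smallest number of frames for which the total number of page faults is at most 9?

2

f=1: 10 faults
f=2: 7 faults
f=3: 5 faults
f=4: 5 faults
f=5: 5 faults
Smallest f with faults ≤ 9 is 2.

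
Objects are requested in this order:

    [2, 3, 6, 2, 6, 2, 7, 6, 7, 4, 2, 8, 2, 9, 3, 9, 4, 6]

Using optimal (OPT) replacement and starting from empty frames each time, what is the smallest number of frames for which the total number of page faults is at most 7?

f=1: 18 faults
f=2: 11 faults
f=3: 9 faults
f=4: 8 faults
f=5: 7 faults
f=6: 7 faults
f=7: 7 faults
Smallest f with faults ≤ 7 is 5.

5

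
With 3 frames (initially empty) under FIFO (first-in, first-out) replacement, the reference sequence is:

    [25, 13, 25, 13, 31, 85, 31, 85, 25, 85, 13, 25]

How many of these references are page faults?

25 → miss, frames (25)
13 → miss, frames (25 13)
25 → hit
13 → hit
31 → miss, frames (25 13 31)
85 → miss, evict 25, frames (13 31 85)
31 → hit
85 → hit
25 → miss, evict 13, frames (31 85 25)
85 → hit
13 → miss, evict 31, frames (85 25 13)
25 → hit
Page faults: 6.

6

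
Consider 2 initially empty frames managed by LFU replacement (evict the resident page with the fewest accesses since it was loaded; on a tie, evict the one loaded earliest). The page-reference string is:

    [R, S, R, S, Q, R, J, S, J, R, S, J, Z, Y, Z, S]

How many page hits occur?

6

R → fault, frames (R)
S → fault, frames (R S)
R → hit
S → hit
Q → fault, evict R, frames (S Q)
R → fault, evict Q, frames (S R)
J → fault, evict R, frames (S J)
S → hit
J → hit
R → fault, evict J, frames (S R)
S → hit
J → fault, evict R, frames (S J)
Z → fault, evict J, frames (S Z)
Y → fault, evict Z, frames (S Y)
Z → fault, evict Y, frames (S Z)
S → hit
Hits: 6.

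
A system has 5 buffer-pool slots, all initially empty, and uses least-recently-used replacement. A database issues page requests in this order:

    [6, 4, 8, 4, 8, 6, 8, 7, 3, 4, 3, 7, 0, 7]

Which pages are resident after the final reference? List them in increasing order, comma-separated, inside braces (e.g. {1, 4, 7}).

{0, 3, 4, 7, 8}

6: miss, frames (6)
4: miss, frames (6 4)
8: miss, frames (6 4 8)
4: hit
8: hit
6: hit
8: hit
7: miss, frames (4 6 8 7)
3: miss, frames (4 6 8 7 3)
4: hit
3: hit
7: hit
0: miss, evict 6, frames (8 4 3 7 0)
7: hit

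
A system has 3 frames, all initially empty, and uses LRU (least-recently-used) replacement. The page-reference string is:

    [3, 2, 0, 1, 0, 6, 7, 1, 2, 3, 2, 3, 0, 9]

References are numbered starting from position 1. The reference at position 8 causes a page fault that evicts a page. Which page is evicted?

pos 1: 3 → fault, frames [3]
pos 2: 2 → fault, frames [3, 2]
pos 3: 0 → fault, frames [3, 2, 0]
pos 4: 1 → fault, evict 3, frames [2, 0, 1]
pos 5: 0 → hit
pos 6: 6 → fault, evict 2, frames [1, 0, 6]
pos 7: 7 → fault, evict 1, frames [0, 6, 7]
pos 8: 1 → fault, evict 0, frames [6, 7, 1]
At position 8, page 0 is evicted.

0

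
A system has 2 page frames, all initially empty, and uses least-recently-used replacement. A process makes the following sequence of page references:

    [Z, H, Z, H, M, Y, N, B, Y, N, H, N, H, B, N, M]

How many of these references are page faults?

Z → fault, frames [Z]
H → fault, frames [Z, H]
Z → hit
H → hit
M → fault, evict Z, frames [H, M]
Y → fault, evict H, frames [M, Y]
N → fault, evict M, frames [Y, N]
B → fault, evict Y, frames [N, B]
Y → fault, evict N, frames [B, Y]
N → fault, evict B, frames [Y, N]
H → fault, evict Y, frames [N, H]
N → hit
H → hit
B → fault, evict N, frames [H, B]
N → fault, evict H, frames [B, N]
M → fault, evict B, frames [N, M]
Page faults: 12.

12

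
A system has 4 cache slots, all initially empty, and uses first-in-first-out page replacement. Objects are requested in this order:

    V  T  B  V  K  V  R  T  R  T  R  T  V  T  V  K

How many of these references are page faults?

7

V -> miss, frames {V}
T -> miss, frames {V,T}
B -> miss, frames {V,T,B}
V -> hit
K -> miss, frames {V,T,B,K}
V -> hit
R -> miss, evict V, frames {T,B,K,R}
T -> hit
R -> hit
T -> hit
R -> hit
T -> hit
V -> miss, evict T, frames {B,K,R,V}
T -> miss, evict B, frames {K,R,V,T}
V -> hit
K -> hit
Page faults: 7.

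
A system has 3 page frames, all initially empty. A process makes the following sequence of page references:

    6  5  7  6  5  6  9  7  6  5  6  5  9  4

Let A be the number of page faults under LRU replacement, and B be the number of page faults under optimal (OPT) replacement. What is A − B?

Under LRU: F F F . . . F F . F . . F F → 8 faults.
Under OPT: F F F . . . F . . F . . . F → 6 faults.
A − B = 8 − 6 = 2.

2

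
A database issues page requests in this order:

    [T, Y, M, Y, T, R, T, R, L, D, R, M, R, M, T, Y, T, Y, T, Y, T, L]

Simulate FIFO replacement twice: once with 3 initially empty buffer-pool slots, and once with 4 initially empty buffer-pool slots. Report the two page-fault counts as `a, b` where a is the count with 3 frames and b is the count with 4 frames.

12, 8

3 frames: F F F . . F F . F F F F . . F F . . . . . F → 12 faults.
4 frames: F F F . . F . . F F . . . . F F . . . . . . → 8 faults.
8 < 12: adding a frame reduced faults, as is typical.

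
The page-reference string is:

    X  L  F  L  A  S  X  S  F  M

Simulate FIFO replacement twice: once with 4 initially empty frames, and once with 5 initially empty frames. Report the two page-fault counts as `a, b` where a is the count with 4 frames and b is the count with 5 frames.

7, 6

4 frames: F F F . F F F . . F → 7 faults.
5 frames: F F F . F F . . . F → 6 faults.
6 < 7: adding a frame reduced faults, as is typical.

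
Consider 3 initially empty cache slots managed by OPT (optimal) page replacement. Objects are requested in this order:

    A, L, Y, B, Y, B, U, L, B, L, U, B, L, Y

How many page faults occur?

6

A -> fault, frames [A]
L -> fault, frames [A, L]
Y -> fault, frames [A, L, Y]
B -> fault, evict A, frames [L, Y, B]
Y -> hit
B -> hit
U -> fault, evict Y, frames [L, B, U]
L -> hit
B -> hit
L -> hit
U -> hit
B -> hit
L -> hit
Y -> fault, evict U, frames [L, B, Y]
Page faults: 6.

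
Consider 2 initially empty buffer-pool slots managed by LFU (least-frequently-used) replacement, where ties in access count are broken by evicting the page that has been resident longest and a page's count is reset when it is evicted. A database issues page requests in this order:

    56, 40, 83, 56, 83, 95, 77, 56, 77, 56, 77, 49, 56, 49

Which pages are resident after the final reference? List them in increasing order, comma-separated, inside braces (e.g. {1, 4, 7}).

{49, 83}

56 → fault, frames {56}
40 → fault, frames {56,40}
83 → fault, evict 56, frames {40,83}
56 → fault, evict 40, frames {83,56}
83 → hit
95 → fault, evict 56, frames {83,95}
77 → fault, evict 95, frames {83,77}
56 → fault, evict 77, frames {83,56}
77 → fault, evict 56, frames {83,77}
56 → fault, evict 77, frames {83,56}
77 → fault, evict 56, frames {83,77}
49 → fault, evict 77, frames {83,49}
56 → fault, evict 49, frames {83,56}
49 → fault, evict 56, frames {83,49}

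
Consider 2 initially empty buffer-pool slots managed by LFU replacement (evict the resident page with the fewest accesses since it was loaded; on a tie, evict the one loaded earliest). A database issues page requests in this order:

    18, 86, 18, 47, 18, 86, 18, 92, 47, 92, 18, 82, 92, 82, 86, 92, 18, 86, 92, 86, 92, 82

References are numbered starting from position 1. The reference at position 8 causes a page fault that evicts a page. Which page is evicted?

pos 1: 18 -> fault, frames [18]
pos 2: 86 -> fault, frames [18, 86]
pos 3: 18 -> hit
pos 4: 47 -> fault, evict 86, frames [18, 47]
pos 5: 18 -> hit
pos 6: 86 -> fault, evict 47, frames [18, 86]
pos 7: 18 -> hit
pos 8: 92 -> fault, evict 86, frames [18, 92]
At position 8, page 86 is evicted.

86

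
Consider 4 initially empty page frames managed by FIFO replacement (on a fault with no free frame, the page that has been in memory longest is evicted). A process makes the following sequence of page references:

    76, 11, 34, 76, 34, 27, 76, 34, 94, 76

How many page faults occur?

6

76 → fault, frames {76}
11 → fault, frames {76,11}
34 → fault, frames {76,11,34}
76 → hit
34 → hit
27 → fault, frames {76,11,34,27}
76 → hit
34 → hit
94 → fault, evict 76, frames {11,34,27,94}
76 → fault, evict 11, frames {34,27,94,76}
Page faults: 6.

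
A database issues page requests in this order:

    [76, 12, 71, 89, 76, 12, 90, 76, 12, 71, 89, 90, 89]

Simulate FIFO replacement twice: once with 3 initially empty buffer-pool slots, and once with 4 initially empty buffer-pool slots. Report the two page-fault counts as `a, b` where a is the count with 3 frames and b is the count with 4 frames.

3 frames: F F F F F F F . . F F . . → 9 faults.
4 frames: F F F F . . F F F F F F . → 10 faults.
10 > 9: adding a frame increased faults — Belady's anomaly.

9, 10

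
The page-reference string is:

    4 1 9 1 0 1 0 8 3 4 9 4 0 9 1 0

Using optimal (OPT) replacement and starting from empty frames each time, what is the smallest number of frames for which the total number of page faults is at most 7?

4

f=1: 16 faults
f=2: 10 faults
f=3: 8 faults
f=4: 7 faults
f=5: 6 faults
f=6: 6 faults
Smallest f with faults ≤ 7 is 4.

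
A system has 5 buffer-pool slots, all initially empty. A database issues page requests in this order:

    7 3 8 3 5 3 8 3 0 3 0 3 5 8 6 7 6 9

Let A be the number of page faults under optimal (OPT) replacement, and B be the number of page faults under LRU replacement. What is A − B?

Under OPT: F F F . F . . . F . . . . . F . . F → 7 faults.
Under LRU: F F F . F . . . F . . . . . F F . F → 8 faults.
A − B = 7 − 8 = -1.

-1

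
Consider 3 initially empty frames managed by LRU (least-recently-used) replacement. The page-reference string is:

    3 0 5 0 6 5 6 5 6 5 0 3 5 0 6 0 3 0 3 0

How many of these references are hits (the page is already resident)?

13

3 → fault, frames [3]
0 → fault, frames [3, 0]
5 → fault, frames [3, 0, 5]
0 → hit
6 → fault, evict 3, frames [5, 0, 6]
5 → hit
6 → hit
5 → hit
6 → hit
5 → hit
0 → hit
3 → fault, evict 6, frames [5, 0, 3]
5 → hit
0 → hit
6 → fault, evict 3, frames [5, 0, 6]
0 → hit
3 → fault, evict 5, frames [6, 0, 3]
0 → hit
3 → hit
0 → hit
Hits: 13.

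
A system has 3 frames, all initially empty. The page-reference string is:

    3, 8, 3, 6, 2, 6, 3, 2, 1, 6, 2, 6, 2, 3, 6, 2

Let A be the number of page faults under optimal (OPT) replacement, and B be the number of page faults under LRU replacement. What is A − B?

-1

Under OPT: F F . F F . . . F . . . . F . . → 6 faults.
Under LRU: F F . F F . . . F F . . . F . . → 7 faults.
A − B = 6 − 7 = -1.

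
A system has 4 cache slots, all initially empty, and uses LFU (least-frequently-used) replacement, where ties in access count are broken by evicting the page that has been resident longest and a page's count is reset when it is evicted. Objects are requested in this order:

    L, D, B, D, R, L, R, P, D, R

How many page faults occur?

5

L -> fault, frames [L]
D -> fault, frames [L, D]
B -> fault, frames [L, D, B]
D -> hit
R -> fault, frames [L, D, B, R]
L -> hit
R -> hit
P -> fault, evict B, frames [L, D, R, P]
D -> hit
R -> hit
Page faults: 5.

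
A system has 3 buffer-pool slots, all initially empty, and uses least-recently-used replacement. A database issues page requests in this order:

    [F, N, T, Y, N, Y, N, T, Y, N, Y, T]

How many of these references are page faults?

4

F: miss, frames (F)
N: miss, frames (F N)
T: miss, frames (F N T)
Y: miss, evict F, frames (N T Y)
N: hit
Y: hit
N: hit
T: hit
Y: hit
N: hit
Y: hit
T: hit
Page faults: 4.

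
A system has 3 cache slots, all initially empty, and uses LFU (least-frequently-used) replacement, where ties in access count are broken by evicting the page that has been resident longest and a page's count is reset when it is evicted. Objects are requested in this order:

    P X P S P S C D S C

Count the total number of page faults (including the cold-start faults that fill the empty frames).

P → miss, frames {P}
X → miss, frames {P,X}
P → hit
S → miss, frames {P,X,S}
P → hit
S → hit
C → miss, evict X, frames {P,S,C}
D → miss, evict C, frames {P,S,D}
S → hit
C → miss, evict D, frames {P,S,C}
Page faults: 6.

6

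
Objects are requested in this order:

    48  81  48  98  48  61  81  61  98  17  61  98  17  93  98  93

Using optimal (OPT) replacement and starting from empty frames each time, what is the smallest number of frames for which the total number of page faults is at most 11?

2

f=1: 16 faults
f=2: 9 faults
f=3: 6 faults
f=4: 6 faults
f=5: 6 faults
f=6: 6 faults
Smallest f with faults ≤ 11 is 2.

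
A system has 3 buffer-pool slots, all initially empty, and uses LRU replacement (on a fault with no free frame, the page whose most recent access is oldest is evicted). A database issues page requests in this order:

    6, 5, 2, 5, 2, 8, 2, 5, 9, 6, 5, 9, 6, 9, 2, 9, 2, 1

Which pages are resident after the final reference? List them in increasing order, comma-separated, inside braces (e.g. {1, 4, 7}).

6 → fault, frames {6}
5 → fault, frames {6,5}
2 → fault, frames {6,5,2}
5 → hit
2 → hit
8 → fault, evict 6, frames {5,2,8}
2 → hit
5 → hit
9 → fault, evict 8, frames {2,5,9}
6 → fault, evict 2, frames {5,9,6}
5 → hit
9 → hit
6 → hit
9 → hit
2 → fault, evict 5, frames {6,9,2}
9 → hit
2 → hit
1 → fault, evict 6, frames {9,2,1}

{1, 2, 9}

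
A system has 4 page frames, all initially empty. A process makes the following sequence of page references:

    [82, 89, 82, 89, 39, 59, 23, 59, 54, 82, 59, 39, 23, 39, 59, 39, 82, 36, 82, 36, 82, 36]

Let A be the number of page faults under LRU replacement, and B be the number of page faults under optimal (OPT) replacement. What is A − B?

2

Under LRU: F F . . F F F . F F . F F . . . . F . . . . → 10 faults.
Under OPT: F F . . F F F . F . . . F . . . . F . . . . → 8 faults.
A − B = 10 − 8 = 2.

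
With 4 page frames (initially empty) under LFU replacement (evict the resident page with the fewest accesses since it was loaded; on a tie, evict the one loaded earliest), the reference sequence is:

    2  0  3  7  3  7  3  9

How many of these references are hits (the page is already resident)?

3

2: fault, frames {2}
0: fault, frames {2,0}
3: fault, frames {2,0,3}
7: fault, frames {2,0,3,7}
3: hit
7: hit
3: hit
9: fault, evict 2, frames {0,3,7,9}
Hits: 3.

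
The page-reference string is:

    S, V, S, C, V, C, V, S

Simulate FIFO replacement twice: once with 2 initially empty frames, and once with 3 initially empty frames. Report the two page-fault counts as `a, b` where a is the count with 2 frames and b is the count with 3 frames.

4, 3

2 frames: F F . F . . . F → 4 faults.
3 frames: F F . F . . . . → 3 faults.
3 < 4: adding a frame reduced faults, as is typical.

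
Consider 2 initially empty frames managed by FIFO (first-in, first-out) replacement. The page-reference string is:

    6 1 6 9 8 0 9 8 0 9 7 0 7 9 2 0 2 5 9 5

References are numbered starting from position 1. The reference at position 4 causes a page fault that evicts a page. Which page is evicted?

pos 1: 6 → fault, frames [6]
pos 2: 1 → fault, frames [6, 1]
pos 3: 6 → hit
pos 4: 9 → fault, evict 6, frames [1, 9]
At position 4, page 6 is evicted.

6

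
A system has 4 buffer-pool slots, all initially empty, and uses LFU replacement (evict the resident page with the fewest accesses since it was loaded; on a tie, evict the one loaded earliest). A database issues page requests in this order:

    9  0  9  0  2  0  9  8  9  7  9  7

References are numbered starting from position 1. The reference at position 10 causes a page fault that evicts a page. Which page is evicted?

2

pos 1: 9 -> fault, frames [9]
pos 2: 0 -> fault, frames [9, 0]
pos 3: 9 -> hit
pos 4: 0 -> hit
pos 5: 2 -> fault, frames [9, 0, 2]
pos 6: 0 -> hit
pos 7: 9 -> hit
pos 8: 8 -> fault, frames [9, 0, 2, 8]
pos 9: 9 -> hit
pos 10: 7 -> fault, evict 2, frames [9, 0, 8, 7]
At position 10, page 2 is evicted.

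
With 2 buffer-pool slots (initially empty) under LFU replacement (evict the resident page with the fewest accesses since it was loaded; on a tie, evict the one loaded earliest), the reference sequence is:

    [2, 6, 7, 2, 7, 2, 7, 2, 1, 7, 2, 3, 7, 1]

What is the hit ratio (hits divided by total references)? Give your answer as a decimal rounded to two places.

0.36

2 -> miss, frames [2]
6 -> miss, frames [2, 6]
7 -> miss, evict 2, frames [6, 7]
2 -> miss, evict 6, frames [7, 2]
7 -> hit
2 -> hit
7 -> hit
2 -> hit
1 -> miss, evict 7, frames [2, 1]
7 -> miss, evict 1, frames [2, 7]
2 -> hit
3 -> miss, evict 7, frames [2, 3]
7 -> miss, evict 3, frames [2, 7]
1 -> miss, evict 7, frames [2, 1]
Hits: 5 of 14 references → 5/14 = 0.3571.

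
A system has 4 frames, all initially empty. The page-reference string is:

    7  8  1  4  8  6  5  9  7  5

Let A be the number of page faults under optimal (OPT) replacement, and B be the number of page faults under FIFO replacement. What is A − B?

Under OPT: F F F F . F F F . . → 7 faults.
Under FIFO: F F F F . F F F F . → 8 faults.
A − B = 7 − 8 = -1.

-1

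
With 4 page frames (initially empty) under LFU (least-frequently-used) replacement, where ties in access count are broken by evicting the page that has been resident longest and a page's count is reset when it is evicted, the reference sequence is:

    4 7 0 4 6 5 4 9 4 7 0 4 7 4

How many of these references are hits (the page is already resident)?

6

4 → fault, frames (4)
7 → fault, frames (4 7)
0 → fault, frames (4 7 0)
4 → hit
6 → fault, frames (4 7 0 6)
5 → fault, evict 7, frames (4 0 6 5)
4 → hit
9 → fault, evict 0, frames (4 6 5 9)
4 → hit
7 → fault, evict 6, frames (4 5 9 7)
0 → fault, evict 5, frames (4 9 7 0)
4 → hit
7 → hit
4 → hit
Hits: 6.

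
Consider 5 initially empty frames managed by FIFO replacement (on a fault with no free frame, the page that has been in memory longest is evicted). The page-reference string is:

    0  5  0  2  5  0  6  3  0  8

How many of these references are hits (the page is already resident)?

0: fault, frames {0}
5: fault, frames {0,5}
0: hit
2: fault, frames {0,5,2}
5: hit
0: hit
6: fault, frames {0,5,2,6}
3: fault, frames {0,5,2,6,3}
0: hit
8: fault, evict 0, frames {5,2,6,3,8}
Hits: 4.

4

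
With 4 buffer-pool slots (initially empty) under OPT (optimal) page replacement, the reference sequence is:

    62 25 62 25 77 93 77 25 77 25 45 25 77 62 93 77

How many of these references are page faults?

6

62 -> miss, frames (62)
25 -> miss, frames (62 25)
62 -> hit
25 -> hit
77 -> miss, frames (62 25 77)
93 -> miss, frames (62 25 77 93)
77 -> hit
25 -> hit
77 -> hit
25 -> hit
45 -> miss, evict 93, frames (62 25 77 45)
25 -> hit
77 -> hit
62 -> hit
93 -> miss, evict 45, frames (62 25 77 93)
77 -> hit
Page faults: 6.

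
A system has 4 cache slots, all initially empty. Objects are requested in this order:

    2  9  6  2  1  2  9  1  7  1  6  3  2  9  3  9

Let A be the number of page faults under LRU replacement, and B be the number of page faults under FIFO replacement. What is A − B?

1

Under LRU: F F F . F . . . F . F F F F . . → 9 faults.
Under FIFO: F F F . F . . . F . . F F F . . → 8 faults.
A − B = 9 − 8 = 1.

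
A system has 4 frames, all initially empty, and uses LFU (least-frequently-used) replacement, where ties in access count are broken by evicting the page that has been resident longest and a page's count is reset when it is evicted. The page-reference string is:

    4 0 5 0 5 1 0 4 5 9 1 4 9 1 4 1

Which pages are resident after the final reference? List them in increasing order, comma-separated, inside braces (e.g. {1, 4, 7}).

4 -> miss, frames (4)
0 -> miss, frames (4 0)
5 -> miss, frames (4 0 5)
0 -> hit
5 -> hit
1 -> miss, frames (4 0 5 1)
0 -> hit
4 -> hit
5 -> hit
9 -> miss, evict 1, frames (4 0 5 9)
1 -> miss, evict 9, frames (4 0 5 1)
4 -> hit
9 -> miss, evict 1, frames (4 0 5 9)
1 -> miss, evict 9, frames (4 0 5 1)
4 -> hit
1 -> hit

{0, 1, 4, 5}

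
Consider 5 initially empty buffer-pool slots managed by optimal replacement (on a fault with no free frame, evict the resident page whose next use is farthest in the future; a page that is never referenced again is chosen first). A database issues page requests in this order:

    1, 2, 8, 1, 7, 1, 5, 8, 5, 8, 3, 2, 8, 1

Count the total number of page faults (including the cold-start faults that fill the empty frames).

1 -> miss, frames {1}
2 -> miss, frames {1,2}
8 -> miss, frames {1,2,8}
1 -> hit
7 -> miss, frames {1,2,8,7}
1 -> hit
5 -> miss, frames {1,2,8,7,5}
8 -> hit
5 -> hit
8 -> hit
3 -> miss, evict 5, frames {1,2,8,7,3}
2 -> hit
8 -> hit
1 -> hit
Page faults: 6.

6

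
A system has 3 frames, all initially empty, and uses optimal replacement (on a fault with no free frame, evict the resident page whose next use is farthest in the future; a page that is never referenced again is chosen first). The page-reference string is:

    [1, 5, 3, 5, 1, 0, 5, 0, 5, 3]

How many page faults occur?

1 -> miss, frames [1]
5 -> miss, frames [1, 5]
3 -> miss, frames [1, 5, 3]
5 -> hit
1 -> hit
0 -> miss, evict 1, frames [5, 3, 0]
5 -> hit
0 -> hit
5 -> hit
3 -> hit
Page faults: 4.

4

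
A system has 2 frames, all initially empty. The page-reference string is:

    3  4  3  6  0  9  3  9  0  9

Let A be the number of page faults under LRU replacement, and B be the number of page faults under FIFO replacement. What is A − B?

-1

Under LRU: F F . F F F F . F . → 7 faults.
Under FIFO: F F . F F F F . F F → 8 faults.
A − B = 7 − 8 = -1.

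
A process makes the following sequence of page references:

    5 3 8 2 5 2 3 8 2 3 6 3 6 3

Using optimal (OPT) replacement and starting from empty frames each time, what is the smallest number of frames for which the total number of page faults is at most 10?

2

f=1: 14 faults
f=2: 8 faults
f=3: 6 faults
f=4: 5 faults
f=5: 5 faults
Smallest f with faults ≤ 10 is 2.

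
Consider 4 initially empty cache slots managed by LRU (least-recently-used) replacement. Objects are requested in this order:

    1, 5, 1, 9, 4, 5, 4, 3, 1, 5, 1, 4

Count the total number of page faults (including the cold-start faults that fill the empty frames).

6

1: miss, frames {1}
5: miss, frames {1,5}
1: hit
9: miss, frames {5,1,9}
4: miss, frames {5,1,9,4}
5: hit
4: hit
3: miss, evict 1, frames {9,5,4,3}
1: miss, evict 9, frames {5,4,3,1}
5: hit
1: hit
4: hit
Page faults: 6.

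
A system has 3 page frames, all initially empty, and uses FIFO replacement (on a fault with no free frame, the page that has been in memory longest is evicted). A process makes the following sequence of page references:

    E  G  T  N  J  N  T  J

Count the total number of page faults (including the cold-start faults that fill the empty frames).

5

E → miss, frames {E}
G → miss, frames {E,G}
T → miss, frames {E,G,T}
N → miss, evict E, frames {G,T,N}
J → miss, evict G, frames {T,N,J}
N → hit
T → hit
J → hit
Page faults: 5.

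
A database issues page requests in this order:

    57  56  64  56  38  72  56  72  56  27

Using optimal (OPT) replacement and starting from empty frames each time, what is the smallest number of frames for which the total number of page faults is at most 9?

f=1: 10 faults
f=2: 6 faults
f=3: 6 faults
f=4: 6 faults
f=5: 6 faults
f=6: 6 faults
Smallest f with faults ≤ 9 is 2.

2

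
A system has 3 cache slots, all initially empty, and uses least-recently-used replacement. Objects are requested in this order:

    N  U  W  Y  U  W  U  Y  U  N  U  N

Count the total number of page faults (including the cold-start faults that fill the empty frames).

N: fault, frames {N}
U: fault, frames {N,U}
W: fault, frames {N,U,W}
Y: fault, evict N, frames {U,W,Y}
U: hit
W: hit
U: hit
Y: hit
U: hit
N: fault, evict W, frames {Y,U,N}
U: hit
N: hit
Page faults: 5.

5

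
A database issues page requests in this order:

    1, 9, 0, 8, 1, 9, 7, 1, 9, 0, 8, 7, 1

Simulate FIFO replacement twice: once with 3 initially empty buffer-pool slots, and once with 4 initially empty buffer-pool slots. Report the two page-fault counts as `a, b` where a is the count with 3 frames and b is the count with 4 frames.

3 frames: F F F F F F F . . F F . F → 10 faults.
4 frames: F F F F . . F F F F F F F → 11 faults.
11 > 10: adding a frame increased faults — Belady's anomaly.

10, 11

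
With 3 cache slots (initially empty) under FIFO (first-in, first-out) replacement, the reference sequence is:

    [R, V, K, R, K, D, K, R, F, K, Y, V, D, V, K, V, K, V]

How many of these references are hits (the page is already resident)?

R -> fault, frames {R}
V -> fault, frames {R,V}
K -> fault, frames {R,V,K}
R -> hit
K -> hit
D -> fault, evict R, frames {V,K,D}
K -> hit
R -> fault, evict V, frames {K,D,R}
F -> fault, evict K, frames {D,R,F}
K -> fault, evict D, frames {R,F,K}
Y -> fault, evict R, frames {F,K,Y}
V -> fault, evict F, frames {K,Y,V}
D -> fault, evict K, frames {Y,V,D}
V -> hit
K -> fault, evict Y, frames {V,D,K}
V -> hit
K -> hit
V -> hit
Hits: 7.

7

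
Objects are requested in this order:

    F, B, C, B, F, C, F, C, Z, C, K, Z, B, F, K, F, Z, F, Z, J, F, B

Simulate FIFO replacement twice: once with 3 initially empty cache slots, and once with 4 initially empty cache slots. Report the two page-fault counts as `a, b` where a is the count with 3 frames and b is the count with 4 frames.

3 frames: F F F . . . . . F . F . F F . . F . . F . F → 10 faults.
4 frames: F F F . . . . . F . F . . F . . . . . F . F → 8 faults.
8 < 10: adding a frame reduced faults, as is typical.

10, 8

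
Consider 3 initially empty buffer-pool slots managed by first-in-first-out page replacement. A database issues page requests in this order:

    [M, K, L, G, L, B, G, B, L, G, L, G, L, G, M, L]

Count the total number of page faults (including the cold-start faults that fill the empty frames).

7

M: fault, frames [M]
K: fault, frames [M, K]
L: fault, frames [M, K, L]
G: fault, evict M, frames [K, L, G]
L: hit
B: fault, evict K, frames [L, G, B]
G: hit
B: hit
L: hit
G: hit
L: hit
G: hit
L: hit
G: hit
M: fault, evict L, frames [G, B, M]
L: fault, evict G, frames [B, M, L]
Page faults: 7.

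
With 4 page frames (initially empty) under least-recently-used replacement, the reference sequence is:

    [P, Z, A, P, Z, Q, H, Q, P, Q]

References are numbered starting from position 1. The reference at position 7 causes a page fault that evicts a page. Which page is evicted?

A

pos 1: P -> fault, frames {P}
pos 2: Z -> fault, frames {P,Z}
pos 3: A -> fault, frames {P,Z,A}
pos 4: P -> hit
pos 5: Z -> hit
pos 6: Q -> fault, frames {A,P,Z,Q}
pos 7: H -> fault, evict A, frames {P,Z,Q,H}
At position 7, page A is evicted.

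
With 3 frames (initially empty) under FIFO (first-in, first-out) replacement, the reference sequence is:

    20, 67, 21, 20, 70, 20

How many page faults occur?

20 → fault, frames [20]
67 → fault, frames [20, 67]
21 → fault, frames [20, 67, 21]
20 → hit
70 → fault, evict 20, frames [67, 21, 70]
20 → fault, evict 67, frames [21, 70, 20]
Page faults: 5.

5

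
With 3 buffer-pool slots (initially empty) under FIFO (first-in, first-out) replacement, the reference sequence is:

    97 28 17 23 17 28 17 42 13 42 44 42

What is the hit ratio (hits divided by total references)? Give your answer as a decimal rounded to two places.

97 -> fault, frames (97)
28 -> fault, frames (97 28)
17 -> fault, frames (97 28 17)
23 -> fault, evict 97, frames (28 17 23)
17 -> hit
28 -> hit
17 -> hit
42 -> fault, evict 28, frames (17 23 42)
13 -> fault, evict 17, frames (23 42 13)
42 -> hit
44 -> fault, evict 23, frames (42 13 44)
42 -> hit
Hits: 5 of 12 references → 5/12 = 0.4167.

0.42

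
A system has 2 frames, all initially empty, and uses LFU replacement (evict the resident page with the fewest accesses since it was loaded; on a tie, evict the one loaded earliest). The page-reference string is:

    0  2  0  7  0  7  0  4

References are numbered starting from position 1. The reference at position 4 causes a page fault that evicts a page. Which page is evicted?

2

pos 1: 0 -> fault, frames [0]
pos 2: 2 -> fault, frames [0, 2]
pos 3: 0 -> hit
pos 4: 7 -> fault, evict 2, frames [0, 7]
At position 4, page 2 is evicted.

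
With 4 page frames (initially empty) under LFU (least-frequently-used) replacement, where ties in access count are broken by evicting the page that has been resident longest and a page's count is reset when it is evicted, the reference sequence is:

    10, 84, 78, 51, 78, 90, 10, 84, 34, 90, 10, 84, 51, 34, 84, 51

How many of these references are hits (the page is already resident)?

3

10: fault, frames [10]
84: fault, frames [10, 84]
78: fault, frames [10, 84, 78]
51: fault, frames [10, 84, 78, 51]
78: hit
90: fault, evict 10, frames [84, 78, 51, 90]
10: fault, evict 84, frames [78, 51, 90, 10]
84: fault, evict 51, frames [78, 90, 10, 84]
34: fault, evict 90, frames [78, 10, 84, 34]
90: fault, evict 10, frames [78, 84, 34, 90]
10: fault, evict 84, frames [78, 34, 90, 10]
84: fault, evict 34, frames [78, 90, 10, 84]
51: fault, evict 90, frames [78, 10, 84, 51]
34: fault, evict 10, frames [78, 84, 51, 34]
84: hit
51: hit
Hits: 3.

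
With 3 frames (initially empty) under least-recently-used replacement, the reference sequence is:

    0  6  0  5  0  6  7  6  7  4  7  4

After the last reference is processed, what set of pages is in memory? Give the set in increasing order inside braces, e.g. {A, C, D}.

0 -> miss, frames {0}
6 -> miss, frames {0,6}
0 -> hit
5 -> miss, frames {6,0,5}
0 -> hit
6 -> hit
7 -> miss, evict 5, frames {0,6,7}
6 -> hit
7 -> hit
4 -> miss, evict 0, frames {6,7,4}
7 -> hit
4 -> hit

{4, 6, 7}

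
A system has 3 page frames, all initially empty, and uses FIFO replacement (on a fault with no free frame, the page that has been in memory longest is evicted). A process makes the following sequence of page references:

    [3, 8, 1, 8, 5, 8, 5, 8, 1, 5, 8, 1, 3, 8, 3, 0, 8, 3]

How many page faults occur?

7

3: miss, frames {3}
8: miss, frames {3,8}
1: miss, frames {3,8,1}
8: hit
5: miss, evict 3, frames {8,1,5}
8: hit
5: hit
8: hit
1: hit
5: hit
8: hit
1: hit
3: miss, evict 8, frames {1,5,3}
8: miss, evict 1, frames {5,3,8}
3: hit
0: miss, evict 5, frames {3,8,0}
8: hit
3: hit
Page faults: 7.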